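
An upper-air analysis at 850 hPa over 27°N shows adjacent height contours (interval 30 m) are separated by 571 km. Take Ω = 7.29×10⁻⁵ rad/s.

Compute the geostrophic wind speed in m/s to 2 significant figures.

7.8 m/s

Coriolis parameter at 27°N:
f = 2Ω sin φ = 2 × 7.29×10⁻⁵ × sin 27° = 6.62×10⁻⁵ s⁻¹
Height gradient: |∂Z/∂n| = 30 m / 571000 m = 5.25×10⁻⁵
On a pressure surface, geostrophic balance gives V_g = (g/f)|∂Z/∂n|:
V_g = 9.81 × 5.25×10⁻⁵ / 6.62×10⁻⁵ = 7.79 m/s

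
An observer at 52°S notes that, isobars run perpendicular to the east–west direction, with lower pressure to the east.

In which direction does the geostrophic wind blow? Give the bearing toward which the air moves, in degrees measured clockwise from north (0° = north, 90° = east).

000°

The pressure-gradient force points toward the east (bearing 090°).
Geostrophic balance: in the Southern Hemisphere the Coriolis force deflects motion to the left, so the geostrophic wind blows 90° to the left of the pressure-gradient force (low pressure on the right).
Rotating 090° by 90° counterclockwise gives 000° — the wind blows toward the north.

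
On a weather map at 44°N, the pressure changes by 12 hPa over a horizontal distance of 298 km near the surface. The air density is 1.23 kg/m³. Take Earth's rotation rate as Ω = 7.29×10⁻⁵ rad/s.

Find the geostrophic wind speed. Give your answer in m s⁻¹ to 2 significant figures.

Coriolis parameter at 44°N:
f = 2Ω sin φ = 2 × 7.29×10⁻⁵ × sin 44° = 1.01×10⁻⁴ s⁻¹
Pressure gradient: |∂P/∂n| = 1200 Pa / 298000 m = 4.03×10⁻³ Pa/m
Geostrophic balance (pressure-gradient force = Coriolis force):
V_g = (1/(fρ)) |∂P/∂n| = 4.03×10⁻³ / (1.01×10⁻⁴ × 1.23) = 32.3 m/s

32 m s⁻¹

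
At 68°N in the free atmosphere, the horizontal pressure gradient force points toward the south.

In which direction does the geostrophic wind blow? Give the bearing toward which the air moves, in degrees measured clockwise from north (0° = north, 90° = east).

The pressure-gradient force points toward the south (bearing 180°).
Geostrophic balance: in the Northern Hemisphere the Coriolis force deflects motion to the right, so the geostrophic wind blows 90° to the right of the pressure-gradient force (low pressure on the left).
Rotating 180° by 90° clockwise gives 270° — the wind blows toward the west.

270°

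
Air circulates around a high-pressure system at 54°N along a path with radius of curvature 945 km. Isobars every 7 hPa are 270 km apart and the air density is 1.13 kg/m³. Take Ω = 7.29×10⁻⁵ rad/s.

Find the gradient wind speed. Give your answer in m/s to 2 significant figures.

Coriolis parameter at 54°N:
f = 2Ω sin φ = 2 × 7.29×10⁻⁵ × sin 54° = 1.18×10⁻⁴ s⁻¹
Pressure gradient: |∂P/∂n| = 700 Pa / 270000 m = 2.59×10⁻³ Pa/m
Geostrophic speed: V_g = |∂P/∂n|/(fρ) = 2.59×10⁻³/(1.18×10⁻⁴ × 1.13) = 19.5 m/s
Around a high, pressure-gradient force acts outward with centrifugal, so Coriolis balances both:
fV = (1/ρ)|∂P/∂n| + V²/R  →  V² − fR·V + fR·V_g = 0
With fR = 1.18×10⁻⁴ × 945×10³ m = 111 m/s:
V = [fR − √((fR)² − 4 fR V_g)]/2 = [111 − √(111² − 4×111×19.5)]/2 = 25.1 m/s
Supergeostrophic (V > V_g = 19.5 m/s), as expected around a high.

25 m/s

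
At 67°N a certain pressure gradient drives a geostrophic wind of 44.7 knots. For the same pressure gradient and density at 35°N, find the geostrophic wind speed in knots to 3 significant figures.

71.7 knots

With the same pressure gradient and density, V_g ∝ 1/f ∝ 1/sin φ.
V₂ = V₁ · sin φ₁ / sin φ₂ = 44.7 × sin 67° / sin 35°
V₂ = 44.7 × 0.9205/0.5736 = 71.7 knots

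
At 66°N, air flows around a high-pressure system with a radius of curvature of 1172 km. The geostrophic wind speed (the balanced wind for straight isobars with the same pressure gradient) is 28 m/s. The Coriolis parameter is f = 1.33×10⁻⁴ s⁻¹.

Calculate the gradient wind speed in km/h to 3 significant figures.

Around a high, pressure-gradient force acts outward with centrifugal, so Coriolis balances both:
fV = (1/ρ)|∂P/∂n| + V²/R  →  V² − fR·V + fR·V_g = 0
With fR = 1.33×10⁻⁴ × 1172×10³ m = 156 m/s:
V = [fR − √((fR)² − 4 fR V_g)]/2 = [156 − √(156² − 4×156×28)]/2 = 36.6 m/s
Supergeostrophic (V > V_g = 28 m/s), as expected around a high.
Converting: 36.6 m/s × 3.6 = 132 km/h

132 km/h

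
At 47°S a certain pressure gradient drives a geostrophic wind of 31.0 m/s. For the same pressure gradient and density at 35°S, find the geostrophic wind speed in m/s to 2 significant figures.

With the same pressure gradient and density, V_g ∝ 1/f ∝ 1/sin φ.
V₂ = V₁ · sin φ₁ / sin φ₂ = 31.0 × sin 47° / sin 35°
V₂ = 31.0 × 0.7314/0.5736 = 40 m/s

40 m/s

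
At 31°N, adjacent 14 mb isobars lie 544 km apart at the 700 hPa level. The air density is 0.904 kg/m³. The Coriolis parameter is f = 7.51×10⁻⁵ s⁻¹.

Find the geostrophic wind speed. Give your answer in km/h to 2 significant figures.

Pressure gradient: |∂P/∂n| = 1400 Pa / 544000 m = 2.57×10⁻³ Pa/m
Geostrophic balance (pressure-gradient force = Coriolis force):
V_g = (1/(fρ)) |∂P/∂n| = 2.57×10⁻³ / (7.51×10⁻⁵ × 0.904) = 37.9 m/s
Converting: 37.9 m/s × 3.6 = 140 km/h

140 km/h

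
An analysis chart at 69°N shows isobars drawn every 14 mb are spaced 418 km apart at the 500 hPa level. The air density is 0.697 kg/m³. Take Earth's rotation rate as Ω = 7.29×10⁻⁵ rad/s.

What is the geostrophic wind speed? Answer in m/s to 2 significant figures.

35 m/s

Coriolis parameter at 69°N:
f = 2Ω sin φ = 2 × 7.29×10⁻⁵ × sin 69° = 1.36×10⁻⁴ s⁻¹
Pressure gradient: |∂P/∂n| = 1400 Pa / 418000 m = 3.35×10⁻³ Pa/m
Geostrophic balance (pressure-gradient force = Coriolis force):
V_g = (1/(fρ)) |∂P/∂n| = 3.35×10⁻³ / (1.36×10⁻⁴ × 0.697) = 35.3 m/s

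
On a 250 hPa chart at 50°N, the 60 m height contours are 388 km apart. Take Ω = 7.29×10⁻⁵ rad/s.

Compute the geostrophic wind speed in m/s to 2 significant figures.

Coriolis parameter at 50°N:
f = 2Ω sin φ = 2 × 7.29×10⁻⁵ × sin 50° = 1.12×10⁻⁴ s⁻¹
Height gradient: |∂Z/∂n| = 60 m / 388000 m = 1.55×10⁻⁴
On a pressure surface, geostrophic balance gives V_g = (g/f)|∂Z/∂n|:
V_g = 9.81 × 1.55×10⁻⁴ / 1.12×10⁻⁴ = 13.6 m/s

14 m/s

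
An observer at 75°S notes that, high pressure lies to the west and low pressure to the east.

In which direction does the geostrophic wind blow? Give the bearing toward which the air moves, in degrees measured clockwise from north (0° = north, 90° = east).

000°

The pressure-gradient force points toward the east (bearing 090°).
Geostrophic balance: in the Southern Hemisphere the Coriolis force deflects motion to the left, so the geostrophic wind blows 90° to the left of the pressure-gradient force (low pressure on the right).
Rotating 090° by 90° counterclockwise gives 000° — the wind blows toward the north.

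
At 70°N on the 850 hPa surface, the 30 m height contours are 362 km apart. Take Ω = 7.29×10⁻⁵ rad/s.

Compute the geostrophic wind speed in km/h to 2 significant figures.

21 km/h

Coriolis parameter at 70°N:
f = 2Ω sin φ = 2 × 7.29×10⁻⁵ × sin 70° = 1.37×10⁻⁴ s⁻¹
Height gradient: |∂Z/∂n| = 30 m / 362000 m = 8.29×10⁻⁵
On a pressure surface, geostrophic balance gives V_g = (g/f)|∂Z/∂n|:
V_g = 9.81 × 8.29×10⁻⁵ / 1.37×10⁻⁴ = 5.93 m/s
Converting: 5.93 m/s × 3.6 = 21 km/h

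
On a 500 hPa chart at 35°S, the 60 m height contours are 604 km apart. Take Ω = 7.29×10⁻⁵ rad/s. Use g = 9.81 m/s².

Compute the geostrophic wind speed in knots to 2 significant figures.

23 knots

Coriolis parameter at 35°S:
f = 2Ω sin φ = 2 × 7.29×10⁻⁵ × sin 35° = 8.36×10⁻⁵ s⁻¹
Height gradient: |∂Z/∂n| = 60 m / 604000 m = 9.93×10⁻⁵
On a pressure surface, geostrophic balance gives V_g = (g/f)|∂Z/∂n|:
V_g = 9.81 × 9.93×10⁻⁵ / 8.36×10⁻⁵ = 11.7 m/s
Converting: 11.7 m/s × 1.944 = 23 knots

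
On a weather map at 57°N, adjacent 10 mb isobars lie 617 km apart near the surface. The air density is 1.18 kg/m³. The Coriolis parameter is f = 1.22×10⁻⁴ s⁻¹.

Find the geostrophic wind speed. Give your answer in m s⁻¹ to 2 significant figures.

Pressure gradient: |∂P/∂n| = 1000 Pa / 617000 m = 1.62×10⁻³ Pa/m
Geostrophic balance (pressure-gradient force = Coriolis force):
V_g = (1/(fρ)) |∂P/∂n| = 1.62×10⁻³ / (1.22×10⁻⁴ × 1.18) = 11.3 m/s

11 m s⁻¹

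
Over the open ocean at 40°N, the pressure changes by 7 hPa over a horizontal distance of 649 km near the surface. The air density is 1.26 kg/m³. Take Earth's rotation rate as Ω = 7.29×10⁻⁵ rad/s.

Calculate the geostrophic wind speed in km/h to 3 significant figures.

32.9 km/h

Coriolis parameter at 40°N:
f = 2Ω sin φ = 2 × 7.29×10⁻⁵ × sin 40° = 9.37×10⁻⁵ s⁻¹
Pressure gradient: |∂P/∂n| = 700 Pa / 649000 m = 1.08×10⁻³ Pa/m
Geostrophic balance (pressure-gradient force = Coriolis force):
V_g = (1/(fρ)) |∂P/∂n| = 1.08×10⁻³ / (9.37×10⁻⁵ × 1.26) = 9.13 m/s
Converting: 9.13 m/s × 3.6 = 32.9 km/h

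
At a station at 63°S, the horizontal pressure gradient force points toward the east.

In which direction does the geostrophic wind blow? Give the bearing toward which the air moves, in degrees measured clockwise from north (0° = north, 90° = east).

The pressure-gradient force points toward the east (bearing 090°).
Geostrophic balance: in the Southern Hemisphere the Coriolis force deflects motion to the left, so the geostrophic wind blows 90° to the left of the pressure-gradient force (low pressure on the right).
Rotating 090° by 90° counterclockwise gives 000° — the wind blows toward the north.

000°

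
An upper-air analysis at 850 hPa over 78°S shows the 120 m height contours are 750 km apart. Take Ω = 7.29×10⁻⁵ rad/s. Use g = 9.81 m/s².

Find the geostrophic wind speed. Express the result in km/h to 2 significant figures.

40 km/h

Coriolis parameter at 78°S:
f = 2Ω sin φ = 2 × 7.29×10⁻⁵ × sin 78° = 1.43×10⁻⁴ s⁻¹
Height gradient: |∂Z/∂n| = 120 m / 750000 m = 1.60×10⁻⁴
On a pressure surface, geostrophic balance gives V_g = (g/f)|∂Z/∂n|:
V_g = 9.81 × 1.60×10⁻⁴ / 1.43×10⁻⁴ = 11.0 m/s
Converting: 11.0 m/s × 3.6 = 40 km/h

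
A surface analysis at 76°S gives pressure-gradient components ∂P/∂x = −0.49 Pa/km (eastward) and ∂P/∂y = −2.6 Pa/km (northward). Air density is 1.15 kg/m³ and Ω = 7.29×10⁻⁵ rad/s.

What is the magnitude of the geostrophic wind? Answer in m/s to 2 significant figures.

Coriolis parameter at 76°S:
f = 2Ω sin φ = 2 × 7.29×10⁻⁵ × sin 76° = 1.41×10⁻⁴ s⁻¹
In the Southern Hemisphere f is negative: f = −1.41×10⁻⁴ s⁻¹.
Component geostrophic relations (x east, y north):
u_g = −(1/(fρ)) ∂P/∂y,  v_g = (1/(fρ)) ∂P/∂x
u_g = −(−2.6×10⁻³)/(−1.41×10⁻⁴ × 1.15) = −16.0 m/s;  v_g = (−0.49×10⁻³)/(−1.41×10⁻⁴ × 1.15) = 3.01 m/s
|V_g| = √(u_g² + v_g²) = 16.3 m/s

16 m/s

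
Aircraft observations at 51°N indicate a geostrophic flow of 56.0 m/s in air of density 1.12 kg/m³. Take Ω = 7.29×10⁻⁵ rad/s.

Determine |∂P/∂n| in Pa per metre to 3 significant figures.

Coriolis parameter at 51°N:
f = 2Ω sin φ = 2 × 7.29×10⁻⁵ × sin 51° = 1.13×10⁻⁴ s⁻¹
Geostrophic balance rearranged: |∂P/∂n| = f ρ V_g
|∂P/∂n| = 1.13×10⁻⁴ × 1.12 × 56.0 = 7.11×10⁻³ Pa/m

7.11×10⁻³ Pa/m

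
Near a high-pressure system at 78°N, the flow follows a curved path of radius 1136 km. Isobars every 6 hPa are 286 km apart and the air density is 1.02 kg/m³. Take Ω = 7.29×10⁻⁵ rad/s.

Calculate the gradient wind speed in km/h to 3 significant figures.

Coriolis parameter at 78°N:
f = 2Ω sin φ = 2 × 7.29×10⁻⁵ × sin 78° = 1.43×10⁻⁴ s⁻¹
Pressure gradient: |∂P/∂n| = 600 Pa / 286000 m = 2.10×10⁻³ Pa/m
Geostrophic speed: V_g = |∂P/∂n|/(fρ) = 2.10×10⁻³/(1.43×10⁻⁴ × 1.02) = 14.4 m/s
Around a high, pressure-gradient force acts outward with centrifugal, so Coriolis balances both:
fV = (1/ρ)|∂P/∂n| + V²/R  →  V² − fR·V + fR·V_g = 0
With fR = 1.43×10⁻⁴ × 1136×10³ m = 162 m/s:
V = [fR − √((fR)² − 4 fR V_g)]/2 = [162 − √(162² − 4×162×14.4)]/2 = 16 m/s
Supergeostrophic (V > V_g = 14.4 m/s), as expected around a high.
Converting: 16 m/s × 3.6 = 57.6 km/h

57.6 km/h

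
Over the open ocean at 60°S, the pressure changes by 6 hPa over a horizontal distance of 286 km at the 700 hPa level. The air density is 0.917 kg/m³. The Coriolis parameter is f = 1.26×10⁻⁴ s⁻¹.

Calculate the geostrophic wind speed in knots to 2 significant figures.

Pressure gradient: |∂P/∂n| = 600 Pa / 286000 m = 2.10×10⁻³ Pa/m
Geostrophic balance (pressure-gradient force = Coriolis force):
V_g = (1/(fρ)) |∂P/∂n| = 2.10×10⁻³ / (1.26×10⁻⁴ × 0.917) = 18.2 m/s
Converting: 18.2 m/s × 1.944 = 35 knots

35 knots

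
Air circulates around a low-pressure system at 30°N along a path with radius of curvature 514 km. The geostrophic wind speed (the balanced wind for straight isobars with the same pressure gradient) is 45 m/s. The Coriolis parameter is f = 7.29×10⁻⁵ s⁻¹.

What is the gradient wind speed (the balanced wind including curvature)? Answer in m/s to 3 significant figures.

26.4 m/s

Around a low, centrifugal force acts outward with Coriolis, so pressure-gradient force balances both:
(1/ρ)|∂P/∂n| = fV + V²/R  →  V² + fR·V − fR·V_g = 0
With fR = 7.29×10⁻⁵ × 514×10³ m = 37.5 m/s:
V = [−fR + √((fR)² + 4 fR V_g)]/2 = [−37.5 + √(37.5² + 4×37.5×45)]/2 = 26.4 m/s
Subgeostrophic (V < V_g = 45 m/s), as expected around a low.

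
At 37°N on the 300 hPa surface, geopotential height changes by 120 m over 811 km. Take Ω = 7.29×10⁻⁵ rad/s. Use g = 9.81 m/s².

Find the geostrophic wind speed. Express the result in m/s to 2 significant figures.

17 m/s

Coriolis parameter at 37°N:
f = 2Ω sin φ = 2 × 7.29×10⁻⁵ × sin 37° = 8.77×10⁻⁵ s⁻¹
Height gradient: |∂Z/∂n| = 120 m / 811000 m = 1.48×10⁻⁴
On a pressure surface, geostrophic balance gives V_g = (g/f)|∂Z/∂n|:
V_g = 9.81 × 1.48×10⁻⁴ / 8.77×10⁻⁵ = 16.5 m/s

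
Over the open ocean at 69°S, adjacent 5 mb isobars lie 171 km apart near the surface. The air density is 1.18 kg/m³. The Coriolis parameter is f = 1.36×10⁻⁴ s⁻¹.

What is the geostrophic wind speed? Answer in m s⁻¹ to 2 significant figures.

18 m s⁻¹

Pressure gradient: |∂P/∂n| = 500 Pa / 171000 m = 2.92×10⁻³ Pa/m
Geostrophic balance (pressure-gradient force = Coriolis force):
V_g = (1/(fρ)) |∂P/∂n| = 2.92×10⁻³ / (1.36×10⁻⁴ × 1.18) = 18.2 m/s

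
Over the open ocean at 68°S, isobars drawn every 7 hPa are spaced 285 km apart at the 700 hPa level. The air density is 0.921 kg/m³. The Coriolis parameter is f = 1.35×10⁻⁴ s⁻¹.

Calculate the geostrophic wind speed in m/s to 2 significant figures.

Pressure gradient: |∂P/∂n| = 700 Pa / 285000 m = 2.46×10⁻³ Pa/m
Geostrophic balance (pressure-gradient force = Coriolis force):
V_g = (1/(fρ)) |∂P/∂n| = 2.46×10⁻³ / (1.35×10⁻⁴ × 0.921) = 19.8 m/s

20 m/s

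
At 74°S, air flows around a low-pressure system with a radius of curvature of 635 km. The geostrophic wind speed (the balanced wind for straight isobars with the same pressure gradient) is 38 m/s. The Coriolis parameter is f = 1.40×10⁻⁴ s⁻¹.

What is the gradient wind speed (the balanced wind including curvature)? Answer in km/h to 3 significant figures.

Around a low, centrifugal force acts outward with Coriolis, so pressure-gradient force balances both:
(1/ρ)|∂P/∂n| = fV + V²/R  →  V² + fR·V − fR·V_g = 0
With fR = 1.40×10⁻⁴ × 635×10³ m = 88.9 m/s:
V = [−fR + √((fR)² + 4 fR V_g)]/2 = [−88.9 + √(88.9² + 4×88.9×38)]/2 = 28.7 m/s
Subgeostrophic (V < V_g = 38 m/s), as expected around a low.
Converting: 28.7 m/s × 3.6 = 103 km/h

103 km/h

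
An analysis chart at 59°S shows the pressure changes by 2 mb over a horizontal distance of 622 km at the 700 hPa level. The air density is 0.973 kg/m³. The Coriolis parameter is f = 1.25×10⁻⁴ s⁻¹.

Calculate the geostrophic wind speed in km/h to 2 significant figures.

9.5 km/h

Pressure gradient: |∂P/∂n| = 200 Pa / 622000 m = 3.22×10⁻⁴ Pa/m
Geostrophic balance (pressure-gradient force = Coriolis force):
V_g = (1/(fρ)) |∂P/∂n| = 3.22×10⁻⁴ / (1.25×10⁻⁴ × 0.973) = 2.64 m/s
Converting: 2.64 m/s × 3.6 = 9.5 km/h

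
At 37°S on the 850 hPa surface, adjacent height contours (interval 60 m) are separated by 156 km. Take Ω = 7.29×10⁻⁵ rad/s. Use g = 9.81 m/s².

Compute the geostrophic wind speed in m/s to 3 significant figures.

43.0 m/s

Coriolis parameter at 37°S:
f = 2Ω sin φ = 2 × 7.29×10⁻⁵ × sin 37° = 8.77×10⁻⁵ s⁻¹
Height gradient: |∂Z/∂n| = 60 m / 156000 m = 3.85×10⁻⁴
On a pressure surface, geostrophic balance gives V_g = (g/f)|∂Z/∂n|:
V_g = 9.81 × 3.85×10⁻⁴ / 8.77×10⁻⁵ = 43.0 m/s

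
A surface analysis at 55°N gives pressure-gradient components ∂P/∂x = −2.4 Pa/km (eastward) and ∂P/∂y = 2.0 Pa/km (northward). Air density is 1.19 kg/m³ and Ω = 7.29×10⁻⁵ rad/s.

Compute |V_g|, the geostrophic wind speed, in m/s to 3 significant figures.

22.0 m/s

Coriolis parameter at 55°N:
f = 2Ω sin φ = 2 × 7.29×10⁻⁵ × sin 55° = 1.19×10⁻⁴ s⁻¹
Component geostrophic relations (x east, y north):
u_g = −(1/(fρ)) ∂P/∂y,  v_g = (1/(fρ)) ∂P/∂x
u_g = −(2.0×10⁻³)/(1.19×10⁻⁴ × 1.19) = −14.1 m/s;  v_g = (−2.4×10⁻³)/(1.19×10⁻⁴ × 1.19) = −16.9 m/s
|V_g| = √(u_g² + v_g²) = 22.0 m/s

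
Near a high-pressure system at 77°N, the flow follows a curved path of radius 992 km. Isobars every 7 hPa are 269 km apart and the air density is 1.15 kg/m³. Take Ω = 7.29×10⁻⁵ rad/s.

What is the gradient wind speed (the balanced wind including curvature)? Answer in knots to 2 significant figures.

Coriolis parameter at 77°N:
f = 2Ω sin φ = 2 × 7.29×10⁻⁵ × sin 77° = 1.42×10⁻⁴ s⁻¹
Pressure gradient: |∂P/∂n| = 700 Pa / 269000 m = 2.60×10⁻³ Pa/m
Geostrophic speed: V_g = |∂P/∂n|/(fρ) = 2.60×10⁻³/(1.42×10⁻⁴ × 1.15) = 15.9 m/s
Around a high, pressure-gradient force acts outward with centrifugal, so Coriolis balances both:
fV = (1/ρ)|∂P/∂n| + V²/R  →  V² − fR·V + fR·V_g = 0
With fR = 1.42×10⁻⁴ × 992×10³ m = 141 m/s:
V = [fR − √((fR)² − 4 fR V_g)]/2 = [141 − √(141² − 4×141×15.9)]/2 = 18.3 m/s
Supergeostrophic (V > V_g = 15.9 m/s), as expected around a high.
Converting: 18.3 m/s × 1.944 = 36 knots

36 knots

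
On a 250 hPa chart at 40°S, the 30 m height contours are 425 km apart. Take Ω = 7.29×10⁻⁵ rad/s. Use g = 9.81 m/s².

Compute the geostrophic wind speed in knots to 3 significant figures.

Coriolis parameter at 40°S:
f = 2Ω sin φ = 2 × 7.29×10⁻⁵ × sin 40° = 9.37×10⁻⁵ s⁻¹
Height gradient: |∂Z/∂n| = 30 m / 425000 m = 7.06×10⁻⁵
On a pressure surface, geostrophic balance gives V_g = (g/f)|∂Z/∂n|:
V_g = 9.81 × 7.06×10⁻⁵ / 9.37×10⁻⁵ = 7.39 m/s
Converting: 7.39 m/s × 1.944 = 14.4 knots

14.4 knots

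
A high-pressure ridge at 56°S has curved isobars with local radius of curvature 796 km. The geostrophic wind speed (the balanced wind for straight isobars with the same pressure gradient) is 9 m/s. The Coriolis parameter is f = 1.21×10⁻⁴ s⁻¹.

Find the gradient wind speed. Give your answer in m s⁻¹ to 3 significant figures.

10.0 m s⁻¹

Around a high, pressure-gradient force acts outward with centrifugal, so Coriolis balances both:
fV = (1/ρ)|∂P/∂n| + V²/R  →  V² − fR·V + fR·V_g = 0
With fR = 1.21×10⁻⁴ × 796×10³ m = 96.3 m/s:
V = [fR − √((fR)² − 4 fR V_g)]/2 = [96.3 − √(96.3² − 4×96.3×9)]/2 = 10 m/s
Supergeostrophic (V > V_g = 9 m/s), as expected around a high.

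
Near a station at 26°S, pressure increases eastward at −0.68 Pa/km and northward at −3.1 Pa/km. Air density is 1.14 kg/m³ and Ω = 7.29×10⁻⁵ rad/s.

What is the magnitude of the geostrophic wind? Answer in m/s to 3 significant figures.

Coriolis parameter at 26°S:
f = 2Ω sin φ = 2 × 7.29×10⁻⁵ × sin 26° = 6.39×10⁻⁵ s⁻¹
In the Southern Hemisphere f is negative: f = −6.39×10⁻⁵ s⁻¹.
Component geostrophic relations (x east, y north):
u_g = −(1/(fρ)) ∂P/∂y,  v_g = (1/(fρ)) ∂P/∂x
u_g = −(−3.1×10⁻³)/(−6.39×10⁻⁵ × 1.14) = −42.5 m/s;  v_g = (−0.68×10⁻³)/(−6.39×10⁻⁵ × 1.14) = 9.33 m/s
|V_g| = √(u_g² + v_g²) = 43.6 m/s

43.6 m/s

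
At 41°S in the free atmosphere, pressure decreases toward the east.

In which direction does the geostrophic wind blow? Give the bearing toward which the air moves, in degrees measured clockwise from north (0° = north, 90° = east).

The pressure-gradient force points toward the east (bearing 090°).
Geostrophic balance: in the Southern Hemisphere the Coriolis force deflects motion to the left, so the geostrophic wind blows 90° to the left of the pressure-gradient force (low pressure on the right).
Rotating 090° by 90° counterclockwise gives 000° — the wind blows toward the north.

000°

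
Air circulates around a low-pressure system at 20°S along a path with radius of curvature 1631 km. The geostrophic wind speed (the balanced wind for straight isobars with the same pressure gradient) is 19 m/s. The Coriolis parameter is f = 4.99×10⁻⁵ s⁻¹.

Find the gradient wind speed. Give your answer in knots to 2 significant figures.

Around a low, centrifugal force acts outward with Coriolis, so pressure-gradient force balances both:
(1/ρ)|∂P/∂n| = fV + V²/R  →  V² + fR·V − fR·V_g = 0
With fR = 4.99×10⁻⁵ × 1631×10³ m = 81.4 m/s:
V = [−fR + √((fR)² + 4 fR V_g)]/2 = [−81.4 + √(81.4² + 4×81.4×19)]/2 = 15.9 m/s
Subgeostrophic (V < V_g = 19 m/s), as expected around a low.
Converting: 15.9 m/s × 1.944 = 31 knots

31 knots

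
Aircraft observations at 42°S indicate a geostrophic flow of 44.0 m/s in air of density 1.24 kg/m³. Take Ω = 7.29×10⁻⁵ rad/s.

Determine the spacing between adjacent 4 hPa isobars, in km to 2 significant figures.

Coriolis parameter at 42°S:
f = 2Ω sin φ = 2 × 7.29×10⁻⁵ × sin 42° = 9.76×10⁻⁵ s⁻¹
Geostrophic balance rearranged: |∂P/∂n| = f ρ V_g
|∂P/∂n| = 9.76×10⁻⁵ × 1.24 × 44.0 = 5.32×10⁻³ Pa/m
Isobar spacing: Δn = ΔP/|∂P/∂n| = 400 Pa / 5.32×10⁻³ Pa/m = 75148 m ≈ 75 km

75 km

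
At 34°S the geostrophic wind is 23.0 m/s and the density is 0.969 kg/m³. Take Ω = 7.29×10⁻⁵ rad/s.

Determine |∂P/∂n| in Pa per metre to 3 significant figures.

1.82×10⁻³ Pa/m

Coriolis parameter at 34°S:
f = 2Ω sin φ = 2 × 7.29×10⁻⁵ × sin 34° = 8.15×10⁻⁵ s⁻¹
Geostrophic balance rearranged: |∂P/∂n| = f ρ V_g
|∂P/∂n| = 8.15×10⁻⁵ × 0.969 × 23.0 = 1.82×10⁻³ Pa/m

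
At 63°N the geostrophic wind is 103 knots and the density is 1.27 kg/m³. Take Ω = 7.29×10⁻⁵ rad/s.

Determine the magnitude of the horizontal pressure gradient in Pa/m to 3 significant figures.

8.74×10⁻³ Pa/m

Coriolis parameter at 63°N:
f = 2Ω sin φ = 2 × 7.29×10⁻⁵ × sin 63° = 1.30×10⁻⁴ s⁻¹
Wind speed in SI: 103 knots = 53.0 m/s
Geostrophic balance rearranged: |∂P/∂n| = f ρ V_g
|∂P/∂n| = 1.30×10⁻⁴ × 1.27 × 53.0 = 8.74×10⁻³ Pa/m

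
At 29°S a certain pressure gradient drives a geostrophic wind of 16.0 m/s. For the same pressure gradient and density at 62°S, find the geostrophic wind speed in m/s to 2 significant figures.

With the same pressure gradient and density, V_g ∝ 1/f ∝ 1/sin φ.
V₂ = V₁ · sin φ₁ / sin φ₂ = 16.0 × sin 29° / sin 62°
V₂ = 16.0 × 0.4848/0.8829 = 8.8 m/s

8.8 m/s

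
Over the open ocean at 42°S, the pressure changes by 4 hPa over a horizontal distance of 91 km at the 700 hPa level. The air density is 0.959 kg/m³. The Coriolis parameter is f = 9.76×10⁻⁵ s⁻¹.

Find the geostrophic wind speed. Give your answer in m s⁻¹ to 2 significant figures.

Pressure gradient: |∂P/∂n| = 400 Pa / 91000 m = 4.40×10⁻³ Pa/m
Geostrophic balance (pressure-gradient force = Coriolis force):
V_g = (1/(fρ)) |∂P/∂n| = 4.40×10⁻³ / (9.76×10⁻⁵ × 0.959) = 47.0 m/s

47 m s⁻¹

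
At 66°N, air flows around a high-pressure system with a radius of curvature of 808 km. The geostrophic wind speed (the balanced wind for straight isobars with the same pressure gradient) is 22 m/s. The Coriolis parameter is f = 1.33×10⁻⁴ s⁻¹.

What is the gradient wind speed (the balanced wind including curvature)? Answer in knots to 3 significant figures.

60.0 knots

Around a high, pressure-gradient force acts outward with centrifugal, so Coriolis balances both:
fV = (1/ρ)|∂P/∂n| + V²/R  →  V² − fR·V + fR·V_g = 0
With fR = 1.33×10⁻⁴ × 808×10³ m = 107 m/s:
V = [fR − √((fR)² − 4 fR V_g)]/2 = [107 − √(107² − 4×107×22)]/2 = 30.9 m/s
Supergeostrophic (V > V_g = 22 m/s), as expected around a high.
Converting: 30.9 m/s × 1.944 = 60.0 knots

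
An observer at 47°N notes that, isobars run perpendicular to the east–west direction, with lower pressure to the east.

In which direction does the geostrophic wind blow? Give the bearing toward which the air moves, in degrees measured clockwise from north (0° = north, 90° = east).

The pressure-gradient force points toward the east (bearing 090°).
Geostrophic balance: in the Northern Hemisphere the Coriolis force deflects motion to the right, so the geostrophic wind blows 90° to the right of the pressure-gradient force (low pressure on the left).
Rotating 090° by 90° clockwise gives 180° — the wind blows toward the south.

180°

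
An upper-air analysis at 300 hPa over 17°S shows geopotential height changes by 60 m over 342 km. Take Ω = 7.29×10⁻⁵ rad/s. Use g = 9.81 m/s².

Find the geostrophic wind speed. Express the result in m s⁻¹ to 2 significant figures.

Coriolis parameter at 17°S:
f = 2Ω sin φ = 2 × 7.29×10⁻⁵ × sin 17° = 4.26×10⁻⁵ s⁻¹
Height gradient: |∂Z/∂n| = 60 m / 342000 m = 1.75×10⁻⁴
On a pressure surface, geostrophic balance gives V_g = (g/f)|∂Z/∂n|:
V_g = 9.81 × 1.75×10⁻⁴ / 4.26×10⁻⁵ = 40.4 m/s

40 m s⁻¹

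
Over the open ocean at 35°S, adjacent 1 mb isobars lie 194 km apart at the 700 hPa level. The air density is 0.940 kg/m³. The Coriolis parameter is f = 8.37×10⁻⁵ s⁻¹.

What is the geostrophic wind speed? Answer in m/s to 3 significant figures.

6.55 m/s

Pressure gradient: |∂P/∂n| = 100 Pa / 194000 m = 5.15×10⁻⁴ Pa/m
Geostrophic balance (pressure-gradient force = Coriolis force):
V_g = (1/(fρ)) |∂P/∂n| = 5.15×10⁻⁴ / (8.37×10⁻⁵ × 0.940) = 6.55 m/s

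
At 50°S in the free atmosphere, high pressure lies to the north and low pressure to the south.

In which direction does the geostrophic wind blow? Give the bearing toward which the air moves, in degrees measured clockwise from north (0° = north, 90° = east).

090°

The pressure-gradient force points toward the south (bearing 180°).
Geostrophic balance: in the Southern Hemisphere the Coriolis force deflects motion to the left, so the geostrophic wind blows 90° to the left of the pressure-gradient force (low pressure on the right).
Rotating 180° by 90° counterclockwise gives 090° — the wind blows toward the east.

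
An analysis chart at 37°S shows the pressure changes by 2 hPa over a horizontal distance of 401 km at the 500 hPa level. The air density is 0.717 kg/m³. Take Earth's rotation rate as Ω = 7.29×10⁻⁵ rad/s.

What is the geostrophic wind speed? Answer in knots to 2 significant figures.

15 knots

Coriolis parameter at 37°S:
f = 2Ω sin φ = 2 × 7.29×10⁻⁵ × sin 37° = 8.77×10⁻⁵ s⁻¹
Pressure gradient: |∂P/∂n| = 200 Pa / 401000 m = 4.99×10⁻⁴ Pa/m
Geostrophic balance (pressure-gradient force = Coriolis force):
V_g = (1/(fρ)) |∂P/∂n| = 4.99×10⁻⁴ / (8.77×10⁻⁵ × 0.717) = 7.93 m/s
Converting: 7.93 m/s × 1.944 = 15 knots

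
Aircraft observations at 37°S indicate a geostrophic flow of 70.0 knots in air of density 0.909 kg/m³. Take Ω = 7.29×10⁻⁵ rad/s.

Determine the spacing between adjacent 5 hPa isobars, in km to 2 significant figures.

170 km

Coriolis parameter at 37°S:
f = 2Ω sin φ = 2 × 7.29×10⁻⁵ × sin 37° = 8.77×10⁻⁵ s⁻¹
Wind speed in SI: 70.0 knots = 36.0 m/s
Geostrophic balance rearranged: |∂P/∂n| = f ρ V_g
|∂P/∂n| = 8.77×10⁻⁵ × 0.909 × 36.0 = 2.87×10⁻³ Pa/m
Isobar spacing: Δn = ΔP/|∂P/∂n| = 500 Pa / 2.87×10⁻³ Pa/m = 174080 m ≈ 170 km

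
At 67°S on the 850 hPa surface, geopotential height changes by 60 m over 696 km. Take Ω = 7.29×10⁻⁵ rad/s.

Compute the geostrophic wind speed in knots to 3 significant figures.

Coriolis parameter at 67°S:
f = 2Ω sin φ = 2 × 7.29×10⁻⁵ × sin 67° = 1.34×10⁻⁴ s⁻¹
Height gradient: |∂Z/∂n| = 60 m / 696000 m = 8.62×10⁻⁵
On a pressure surface, geostrophic balance gives V_g = (g/f)|∂Z/∂n|:
V_g = 9.81 × 8.62×10⁻⁵ / 1.34×10⁻⁴ = 6.30 m/s
Converting: 6.30 m/s × 1.944 = 12.2 knots

12.2 knots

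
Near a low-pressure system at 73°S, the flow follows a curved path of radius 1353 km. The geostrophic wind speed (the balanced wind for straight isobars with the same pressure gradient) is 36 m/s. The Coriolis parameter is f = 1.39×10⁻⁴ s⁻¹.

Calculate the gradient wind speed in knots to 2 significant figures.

Around a low, centrifugal force acts outward with Coriolis, so pressure-gradient force balances both:
(1/ρ)|∂P/∂n| = fV + V²/R  →  V² + fR·V − fR·V_g = 0
With fR = 1.39×10⁻⁴ × 1353×10³ m = 188 m/s:
V = [−fR + √((fR)² + 4 fR V_g)]/2 = [−188 + √(188² + 4×188×36)]/2 = 30.9 m/s
Subgeostrophic (V < V_g = 36 m/s), as expected around a low.
Converting: 30.9 m/s × 1.944 = 60 knots

60 knots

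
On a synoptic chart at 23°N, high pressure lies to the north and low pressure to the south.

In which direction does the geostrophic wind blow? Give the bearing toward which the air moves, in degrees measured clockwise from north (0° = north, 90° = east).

The pressure-gradient force points toward the south (bearing 180°).
Geostrophic balance: in the Northern Hemisphere the Coriolis force deflects motion to the right, so the geostrophic wind blows 90° to the right of the pressure-gradient force (low pressure on the left).
Rotating 180° by 90° clockwise gives 270° — the wind blows toward the west.

270°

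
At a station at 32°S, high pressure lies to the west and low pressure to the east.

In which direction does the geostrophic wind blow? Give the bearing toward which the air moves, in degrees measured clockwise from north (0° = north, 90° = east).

000°

The pressure-gradient force points toward the east (bearing 090°).
Geostrophic balance: in the Southern Hemisphere the Coriolis force deflects motion to the left, so the geostrophic wind blows 90° to the left of the pressure-gradient force (low pressure on the right).
Rotating 090° by 90° counterclockwise gives 000° — the wind blows toward the north.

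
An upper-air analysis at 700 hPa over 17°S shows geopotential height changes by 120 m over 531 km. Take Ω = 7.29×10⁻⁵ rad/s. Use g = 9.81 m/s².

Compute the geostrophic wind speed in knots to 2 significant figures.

Coriolis parameter at 17°S:
f = 2Ω sin φ = 2 × 7.29×10⁻⁵ × sin 17° = 4.26×10⁻⁵ s⁻¹
Height gradient: |∂Z/∂n| = 120 m / 531000 m = 2.26×10⁻⁴
On a pressure surface, geostrophic balance gives V_g = (g/f)|∂Z/∂n|:
V_g = 9.81 × 2.26×10⁻⁴ / 4.26×10⁻⁵ = 52.0 m/s
Converting: 52.0 m/s × 1.944 = 100 knots

100 knots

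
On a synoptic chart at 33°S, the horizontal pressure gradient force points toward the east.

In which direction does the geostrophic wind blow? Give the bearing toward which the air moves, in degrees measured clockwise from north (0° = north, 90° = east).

The pressure-gradient force points toward the east (bearing 090°).
Geostrophic balance: in the Southern Hemisphere the Coriolis force deflects motion to the left, so the geostrophic wind blows 90° to the left of the pressure-gradient force (low pressure on the right).
Rotating 090° by 90° counterclockwise gives 000° — the wind blows toward the north.

000°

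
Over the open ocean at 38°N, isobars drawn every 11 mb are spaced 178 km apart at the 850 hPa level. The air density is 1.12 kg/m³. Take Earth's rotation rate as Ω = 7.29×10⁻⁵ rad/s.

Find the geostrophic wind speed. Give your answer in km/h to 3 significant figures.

Coriolis parameter at 38°N:
f = 2Ω sin φ = 2 × 7.29×10⁻⁵ × sin 38° = 8.98×10⁻⁵ s⁻¹
Pressure gradient: |∂P/∂n| = 1100 Pa / 178000 m = 6.18×10⁻³ Pa/m
Geostrophic balance (pressure-gradient force = Coriolis force):
V_g = (1/(fρ)) |∂P/∂n| = 6.18×10⁻³ / (8.98×10⁻⁵ × 1.12) = 61.5 m/s
Converting: 61.5 m/s × 3.6 = 221 km/h

221 km/h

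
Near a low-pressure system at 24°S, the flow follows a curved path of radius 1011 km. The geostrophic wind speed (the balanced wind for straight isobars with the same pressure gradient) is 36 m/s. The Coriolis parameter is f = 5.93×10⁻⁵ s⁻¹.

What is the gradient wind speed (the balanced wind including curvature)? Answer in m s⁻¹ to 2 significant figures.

Around a low, centrifugal force acts outward with Coriolis, so pressure-gradient force balances both:
(1/ρ)|∂P/∂n| = fV + V²/R  →  V² + fR·V − fR·V_g = 0
With fR = 5.93×10⁻⁵ × 1011×10³ m = 60.0 m/s:
V = [−fR + √((fR)² + 4 fR V_g)]/2 = [−60.0 + √(60.0² + 4×60.0×36)]/2 = 25.3 m/s
Subgeostrophic (V < V_g = 36 m/s), as expected around a low.

25 m s⁻¹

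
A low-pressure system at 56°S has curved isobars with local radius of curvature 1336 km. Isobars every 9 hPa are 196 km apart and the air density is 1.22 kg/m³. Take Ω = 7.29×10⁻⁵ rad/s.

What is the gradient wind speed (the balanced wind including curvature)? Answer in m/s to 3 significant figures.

26.7 m/s

Coriolis parameter at 56°S:
f = 2Ω sin φ = 2 × 7.29×10⁻⁵ × sin 56° = 1.21×10⁻⁴ s⁻¹
Pressure gradient: |∂P/∂n| = 900 Pa / 196000 m = 4.59×10⁻³ Pa/m
Geostrophic speed: V_g = |∂P/∂n|/(fρ) = 4.59×10⁻³/(1.21×10⁻⁴ × 1.22) = 31.1 m/s
Around a low, centrifugal force acts outward with Coriolis, so pressure-gradient force balances both:
(1/ρ)|∂P/∂n| = fV + V²/R  →  V² + fR·V − fR·V_g = 0
With fR = 1.21×10⁻⁴ × 1336×10³ m = 161 m/s:
V = [−fR + √((fR)² + 4 fR V_g)]/2 = [−161 + √(161² + 4×161×31.1)]/2 = 26.7 m/s
Subgeostrophic (V < V_g = 31.1 m/s), as expected around a low.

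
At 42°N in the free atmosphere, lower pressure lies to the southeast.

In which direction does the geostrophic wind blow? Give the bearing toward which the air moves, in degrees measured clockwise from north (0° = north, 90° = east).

The pressure-gradient force points toward the southeast (bearing 135°).
Geostrophic balance: in the Northern Hemisphere the Coriolis force deflects motion to the right, so the geostrophic wind blows 90° to the right of the pressure-gradient force (low pressure on the left).
Rotating 135° by 90° clockwise gives 225° — the wind blows toward the southwest.

225°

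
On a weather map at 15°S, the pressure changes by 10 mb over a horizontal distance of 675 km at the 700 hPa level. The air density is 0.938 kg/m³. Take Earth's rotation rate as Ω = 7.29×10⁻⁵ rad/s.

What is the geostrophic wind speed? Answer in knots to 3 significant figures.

Coriolis parameter at 15°S:
f = 2Ω sin φ = 2 × 7.29×10⁻⁵ × sin 15° = 3.77×10⁻⁵ s⁻¹
Pressure gradient: |∂P/∂n| = 1000 Pa / 675000 m = 1.48×10⁻³ Pa/m
Geostrophic balance (pressure-gradient force = Coriolis force):
V_g = (1/(fρ)) |∂P/∂n| = 1.48×10⁻³ / (3.77×10⁻⁵ × 0.938) = 41.9 m/s
Converting: 41.9 m/s × 1.944 = 81.4 knots

81.4 knots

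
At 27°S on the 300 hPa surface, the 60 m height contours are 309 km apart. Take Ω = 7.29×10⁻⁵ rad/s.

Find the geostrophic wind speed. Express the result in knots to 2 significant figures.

Coriolis parameter at 27°S:
f = 2Ω sin φ = 2 × 7.29×10⁻⁵ × sin 27° = 6.62×10⁻⁵ s⁻¹
Height gradient: |∂Z/∂n| = 60 m / 309000 m = 1.94×10⁻⁴
On a pressure surface, geostrophic balance gives V_g = (g/f)|∂Z/∂n|:
V_g = 9.81 × 1.94×10⁻⁴ / 6.62×10⁻⁵ = 28.8 m/s
Converting: 28.8 m/s × 1.944 = 56 knots

56 knots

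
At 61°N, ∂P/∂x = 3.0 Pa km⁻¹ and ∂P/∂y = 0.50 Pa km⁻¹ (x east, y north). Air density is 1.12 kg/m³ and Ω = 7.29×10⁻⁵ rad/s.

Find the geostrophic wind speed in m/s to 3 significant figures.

21.3 m/s

Coriolis parameter at 61°N:
f = 2Ω sin φ = 2 × 7.29×10⁻⁵ × sin 61° = 1.28×10⁻⁴ s⁻¹
Component geostrophic relations (x east, y north):
u_g = −(1/(fρ)) ∂P/∂y,  v_g = (1/(fρ)) ∂P/∂x
u_g = −(0.50×10⁻³)/(1.28×10⁻⁴ × 1.12) = −3.50 m/s;  v_g = (3.0×10⁻³)/(1.28×10⁻⁴ × 1.12) = 21.0 m/s
|V_g| = √(u_g² + v_g²) = 21.3 m/s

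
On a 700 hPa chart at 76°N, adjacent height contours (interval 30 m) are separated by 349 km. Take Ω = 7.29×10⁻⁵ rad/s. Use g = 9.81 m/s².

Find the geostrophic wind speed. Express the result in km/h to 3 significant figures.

Coriolis parameter at 76°N:
f = 2Ω sin φ = 2 × 7.29×10⁻⁵ × sin 76° = 1.41×10⁻⁴ s⁻¹
Height gradient: |∂Z/∂n| = 30 m / 349000 m = 8.60×10⁻⁵
On a pressure surface, geostrophic balance gives V_g = (g/f)|∂Z/∂n|:
V_g = 9.81 × 8.60×10⁻⁵ / 1.41×10⁻⁴ = 5.96 m/s
Converting: 5.96 m/s × 3.6 = 21.5 km/h

21.5 km/h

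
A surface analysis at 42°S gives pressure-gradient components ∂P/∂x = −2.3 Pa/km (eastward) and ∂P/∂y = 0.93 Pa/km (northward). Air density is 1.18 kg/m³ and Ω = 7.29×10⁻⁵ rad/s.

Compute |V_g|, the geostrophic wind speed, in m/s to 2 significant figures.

Coriolis parameter at 42°S:
f = 2Ω sin φ = 2 × 7.29×10⁻⁵ × sin 42° = 9.76×10⁻⁵ s⁻¹
In the Southern Hemisphere f is negative: f = −9.76×10⁻⁵ s⁻¹.
Component geostrophic relations (x east, y north):
u_g = −(1/(fρ)) ∂P/∂y,  v_g = (1/(fρ)) ∂P/∂x
u_g = −(0.93×10⁻³)/(−9.76×10⁻⁵ × 1.18) = 8.08 m/s;  v_g = (−2.3×10⁻³)/(−9.76×10⁻⁵ × 1.18) = 20.0 m/s
|V_g| = √(u_g² + v_g²) = 21.6 m/s

22 m/s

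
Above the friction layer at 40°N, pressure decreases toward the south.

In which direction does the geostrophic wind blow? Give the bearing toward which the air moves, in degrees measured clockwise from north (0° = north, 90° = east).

270°

The pressure-gradient force points toward the south (bearing 180°).
Geostrophic balance: in the Northern Hemisphere the Coriolis force deflects motion to the right, so the geostrophic wind blows 90° to the right of the pressure-gradient force (low pressure on the left).
Rotating 180° by 90° clockwise gives 270° — the wind blows toward the west.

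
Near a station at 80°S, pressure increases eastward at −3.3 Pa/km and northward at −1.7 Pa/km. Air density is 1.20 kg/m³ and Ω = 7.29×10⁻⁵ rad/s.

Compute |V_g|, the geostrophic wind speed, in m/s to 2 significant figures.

Coriolis parameter at 80°S:
f = 2Ω sin φ = 2 × 7.29×10⁻⁵ × sin 80° = 1.44×10⁻⁴ s⁻¹
In the Southern Hemisphere f is negative: f = −1.44×10⁻⁴ s⁻¹.
Component geostrophic relations (x east, y north):
u_g = −(1/(fρ)) ∂P/∂y,  v_g = (1/(fρ)) ∂P/∂x
u_g = −(−1.7×10⁻³)/(−1.44×10⁻⁴ × 1.20) = −9.87 m/s;  v_g = (−3.3×10⁻³)/(−1.44×10⁻⁴ × 1.20) = 19.2 m/s
|V_g| = √(u_g² + v_g²) = 21.5 m/s

22 m/s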